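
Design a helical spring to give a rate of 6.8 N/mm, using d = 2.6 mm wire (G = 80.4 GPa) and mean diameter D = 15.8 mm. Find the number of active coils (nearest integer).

17

N_a = Gd⁴/(8D³k) = (80.4×10³ × 2.6⁴)/(8 × 15.8³ × 6.8)
    = 3.67409e+06 / 214571 = 17.12 → 17 coils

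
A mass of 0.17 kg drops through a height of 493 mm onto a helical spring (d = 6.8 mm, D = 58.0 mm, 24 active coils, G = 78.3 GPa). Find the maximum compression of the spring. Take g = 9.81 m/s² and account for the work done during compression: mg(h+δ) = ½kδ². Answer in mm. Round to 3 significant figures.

19.6 mm

k = Gd⁴/(8D³N_a) = (78.3×10³)(6.8⁴)/(8·58.0³·24) = 4.469 N/mm
W = mg = 0.17 × 9.81 = 1.6677 N
½kδ² − Wδ − Wh = 0 → δ = (W + √(W² + 2kWh))/k
δ = (1.6677 + √(2.7812 + 7348.64))/4.469 = (1.6677 + 85.74)/4.469 = 19.559 mm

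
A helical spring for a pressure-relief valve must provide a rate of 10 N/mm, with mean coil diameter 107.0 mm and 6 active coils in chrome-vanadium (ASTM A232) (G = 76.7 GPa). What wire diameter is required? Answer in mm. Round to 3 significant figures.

9.36 mm

d = (8D³N_a·k / G)^(1/4) = (8·107.0³·6·10 / (76.7×10³))^0.25
  = (7666.5)^0.25 = 9.3573 mm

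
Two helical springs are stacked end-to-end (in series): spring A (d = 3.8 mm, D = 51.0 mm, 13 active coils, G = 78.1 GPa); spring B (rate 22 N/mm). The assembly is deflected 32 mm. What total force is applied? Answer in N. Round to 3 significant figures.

k_A = Gd⁴/(8D³N_a) = (78.1×10³)(3.8⁴)/(8·51.0³·13) = 1.1804 N/mm
Series: 1/k_eq = 1/1.1804 + 1/22 = 0.8926; k_eq = 1.1203 N/mm
F = k_eq·δ = 1.1203·32 = 35.85 N

35.9 N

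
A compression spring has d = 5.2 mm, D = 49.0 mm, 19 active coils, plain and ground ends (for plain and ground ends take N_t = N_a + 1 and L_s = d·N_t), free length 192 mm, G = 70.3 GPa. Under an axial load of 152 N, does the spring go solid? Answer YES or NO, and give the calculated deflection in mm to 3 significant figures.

NO, δ = 52.9 mm

k = Gd⁴/(8D³N_a) = (70.3×10³)(5.2⁴)/(8·49.0³·19) = 2.8743 N/mm
N_t = 20; L_s = 5.2·20 = 104 mm; δ_solid = L₀ − L_s = 192 − 104 = 88 mm
δ = F/k = 152/2.8743 = 52.882 mm
δ < δ_solid → spring does not go solid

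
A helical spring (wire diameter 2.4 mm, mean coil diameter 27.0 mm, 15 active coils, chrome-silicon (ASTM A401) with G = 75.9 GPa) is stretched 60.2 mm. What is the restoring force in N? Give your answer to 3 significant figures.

k = Gd⁴/(8D³N_a) = (75.9×10³)(2.4⁴)/(8·27.0³·15) = 1.0661 N/mm
F = k·δ = 1.0661 × 60.2 = 64.182 N

64.2 N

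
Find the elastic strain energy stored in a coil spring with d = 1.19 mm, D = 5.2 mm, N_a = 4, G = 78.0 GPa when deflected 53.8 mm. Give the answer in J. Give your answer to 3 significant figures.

50.3 J

k = Gd⁴/(8D³N_a) = (78.0×10³)(1.19⁴)/(8·5.2³·4) = 34.763 N/mm
U = ½kδ² = 0.5 × 34.763 × 53.8² = 50310 N·mm = 50.31 J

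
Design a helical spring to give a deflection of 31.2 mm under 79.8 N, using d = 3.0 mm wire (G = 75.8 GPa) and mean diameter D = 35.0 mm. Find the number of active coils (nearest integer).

7

Required rate k = F/δ = 79.8/31.2 = 2.5577 N/mm
N_a = Gd⁴/(8D³k) = (75.8×10³ × 3.0⁴)/(8 × 35.0³ × 2.5577)
    = 6.1398e+06 / 877288 = 6.999 → 7 coils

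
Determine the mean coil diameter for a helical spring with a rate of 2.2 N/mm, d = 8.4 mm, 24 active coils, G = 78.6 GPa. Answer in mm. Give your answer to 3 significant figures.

97.5 mm

D = (Gd⁴/(8N_a·k))^(1/3) = (78.6×10³·8.4⁴/(8·24·2.2))^(1/3)
  = (926437)^(1/3) = 97.4852 mm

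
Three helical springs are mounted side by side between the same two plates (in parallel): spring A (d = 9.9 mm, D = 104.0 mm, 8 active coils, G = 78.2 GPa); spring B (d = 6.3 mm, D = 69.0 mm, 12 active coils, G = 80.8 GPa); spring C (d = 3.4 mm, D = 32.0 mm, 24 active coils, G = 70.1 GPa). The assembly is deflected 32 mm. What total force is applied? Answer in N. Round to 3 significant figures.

k_A = Gd⁴/(8D³N_a) = (78.2×10³)(9.9⁴)/(8·104.0³·8) = 10.434 N/mm
k_B = Gd⁴/(8D³N_a) = (80.8×10³)(6.3⁴)/(8·69.0³·12) = 4.036 N/mm
k_C = Gd⁴/(8D³N_a) = (70.1×10³)(3.4⁴)/(8·32.0³·24) = 1.489 N/mm
Parallel: k_eq = 10.434 + 4.036 + 1.489 = 15.959 N/mm
F = k_eq·δ = 15.959·32 = 510.7 N

511 N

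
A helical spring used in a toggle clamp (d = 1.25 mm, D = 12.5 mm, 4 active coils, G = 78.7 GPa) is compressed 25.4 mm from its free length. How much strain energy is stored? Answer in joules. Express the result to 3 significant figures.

k = Gd⁴/(8D³N_a) = (78.7×10³)(1.25⁴)/(8·12.5³·4) = 3.0742 N/mm
U = ½kδ² = 0.5 × 3.0742 × 25.4² = 991.68 N·mm = 0.99168 J

0.992 J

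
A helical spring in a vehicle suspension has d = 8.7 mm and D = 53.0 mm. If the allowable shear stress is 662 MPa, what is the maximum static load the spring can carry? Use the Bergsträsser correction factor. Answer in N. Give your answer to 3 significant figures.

2620 N

C = D/d = 53.0/8.7 = 6.0920
K_B = (4C+2)/(4C−3) = 26.368/21.368 = 1.2340
τ_max = K·8FD/(πd³) → F_max = τ_allow·πd³/(8DK)
F_max = 662·π·8.7³/(8·53.0·1.2340) = 1.3695e+06/523.21 = 2617.5 N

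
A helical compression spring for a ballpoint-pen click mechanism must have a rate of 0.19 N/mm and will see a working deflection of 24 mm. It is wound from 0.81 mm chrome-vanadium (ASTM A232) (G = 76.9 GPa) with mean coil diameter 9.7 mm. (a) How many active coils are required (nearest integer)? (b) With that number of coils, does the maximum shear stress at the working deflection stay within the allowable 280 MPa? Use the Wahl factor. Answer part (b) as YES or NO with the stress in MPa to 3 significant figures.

(a) 24 coils; (b) YES, τ_max = 236 MPa

N_a = Gd⁴/(8D³k) = (76.9×10³)(0.81⁴)/(8·9.7³·0.19) = 23.86 → N_a = 24
Actual rate k = Gd⁴/(8D³·24) = 0.18891 N/mm
Working load F = kδ = 0.18891·24 = 4.5338 N
C = 9.7/0.81 = 11.9753; K_W = (4C−1)/(4C−4)+0.615/C = 1.1197
τ_max = K_W·8FD/(πd³) = 1.1197·210.73 = 235.95 MPa
τ_max ≤ 280 MPa → acceptable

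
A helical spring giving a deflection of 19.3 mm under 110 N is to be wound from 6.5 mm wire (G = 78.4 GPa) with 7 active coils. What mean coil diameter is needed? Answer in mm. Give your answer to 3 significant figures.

Required rate k = F/δ = 110/19.3 = 5.6995 N/mm
D = (Gd⁴/(8N_a·k))^(1/3) = (78.4×10³·6.5⁴/(8·7·5.6995))^(1/3)
  = (438476)^(1/3) = 75.9711 mm

76.0 mm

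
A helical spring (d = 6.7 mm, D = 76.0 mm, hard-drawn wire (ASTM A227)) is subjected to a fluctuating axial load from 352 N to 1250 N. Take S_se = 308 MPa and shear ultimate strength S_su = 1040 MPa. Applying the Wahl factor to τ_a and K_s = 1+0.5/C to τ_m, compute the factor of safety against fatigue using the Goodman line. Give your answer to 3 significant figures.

0.635

C = D/d = 76.0/6.7 = 11.3433; K_W = (4C−1)/(4C−4)+0.615/C = 1.1267; K_s = 1+0.5/C = 1.0441
F_a = (F_max−F_min)/2 = 449 N; F_m = (F_max+F_min)/2 = 801 N
τ_a = K_W·8F_aD/(πd³) = 1.1267 × 288.92 = 325.53 MPa
τ_m = K_s·8F_mD/(πd³) = 1.0441 × 515.42 = 538.14 MPa
Goodman: 1/n_f = τ_a/S_se + τ_m/S_su = 325.53/308 + 538.14/1040 = 1.05692 + 0.51744 = 1.5744
n_f = 1/1.5744 = 0.6352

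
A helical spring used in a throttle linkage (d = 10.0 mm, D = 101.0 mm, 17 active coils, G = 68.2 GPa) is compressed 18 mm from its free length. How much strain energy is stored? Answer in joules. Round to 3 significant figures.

0.788 J

k = Gd⁴/(8D³N_a) = (68.2×10³)(10.0⁴)/(8·101.0³·17) = 4.8672 N/mm
U = ½kδ² = 0.5 × 4.8672 × 18² = 788.49 N·mm = 0.78849 J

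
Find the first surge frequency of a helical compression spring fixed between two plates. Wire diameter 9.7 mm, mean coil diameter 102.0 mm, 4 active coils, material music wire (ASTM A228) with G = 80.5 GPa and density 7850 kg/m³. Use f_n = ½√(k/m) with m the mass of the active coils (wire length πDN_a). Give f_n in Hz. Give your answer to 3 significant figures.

84.0 Hz

k = Gd⁴/(8D³N_a) = (80.5×10³)(9.7⁴)/(8·102.0³·4) = 20.986 N/mm = 20986 N/m
Wire length L = πDN_a = π·102.0·4 = 1281.8 mm
m = ρ·(πd²/4)·L = 7850 × 73.898×10⁻⁶ m² × 1.2818 m = 0.74355 kg
f_n = ½√(k/m) = 0.5·√(20986/0.74355) = 0.5·√(28224) = 84 Hz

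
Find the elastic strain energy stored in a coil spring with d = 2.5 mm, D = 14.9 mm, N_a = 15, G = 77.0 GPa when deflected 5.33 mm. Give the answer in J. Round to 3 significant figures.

k = Gd⁴/(8D³N_a) = (77.0×10³)(2.5⁴)/(8·14.9³·15) = 7.5772 N/mm
U = ½kδ² = 0.5 × 7.5772 × 5.33² = 107.63 N·mm = 0.10763 J

0.108 J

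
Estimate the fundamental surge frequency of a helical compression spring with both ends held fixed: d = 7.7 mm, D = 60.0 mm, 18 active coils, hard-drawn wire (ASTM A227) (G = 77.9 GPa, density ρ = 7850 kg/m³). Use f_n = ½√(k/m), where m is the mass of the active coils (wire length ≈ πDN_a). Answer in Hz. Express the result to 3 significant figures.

k = Gd⁴/(8D³N_a) = (77.9×10³)(7.7⁴)/(8·60.0³·18) = 8.8041 N/mm = 8804.1 N/m
Wire length L = πDN_a = π·60.0·18 = 3392.9 mm
m = ρ·(πd²/4)·L = 7850 × 46.566×10⁻⁶ m² × 3.3929 m = 1.2403 kg
f_n = ½√(k/m) = 0.5·√(8804.1/1.2403) = 0.5·√(7098.5) = 42.126 Hz

42.1 Hz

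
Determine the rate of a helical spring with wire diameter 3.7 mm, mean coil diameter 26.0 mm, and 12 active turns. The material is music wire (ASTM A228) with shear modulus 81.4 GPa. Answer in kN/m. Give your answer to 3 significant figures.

9.04 kN/m

k = Gd⁴/(8D³N_a) = (81.4×10³ × 3.7⁴) / (8 × 26.0³ × 12)
  = 1.52557e+07 / 1.6873e+06 = 9.0415 N/mm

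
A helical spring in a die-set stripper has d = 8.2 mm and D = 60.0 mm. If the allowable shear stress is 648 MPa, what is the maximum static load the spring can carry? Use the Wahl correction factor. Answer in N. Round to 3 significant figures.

1940 N

C = D/d = 60.0/8.2 = 7.3171
K_W = (4C−1)/(4C−4) + 0.615/C = 28.268/25.268 + 0.0840 = 1.2028
τ_max = K·8FD/(πd³) → F_max = τ_allow·πd³/(8DK)
F_max = 648·π·8.2³/(8·60.0·1.2028) = 1.1224e+06/577.33 = 1944.2 N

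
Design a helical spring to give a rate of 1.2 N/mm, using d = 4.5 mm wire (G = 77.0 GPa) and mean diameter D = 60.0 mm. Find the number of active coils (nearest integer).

N_a = Gd⁴/(8D³k) = (77.0×10³ × 4.5⁴)/(8 × 60.0³ × 1.2)
    = 3.15748e+07 / 2.0736e+06 = 15.23 → 15 coils

15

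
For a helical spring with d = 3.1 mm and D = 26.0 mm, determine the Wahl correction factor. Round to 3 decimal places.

C = D/d = 26.0/3.1 = 8.3871
K_W = (4C−1)/(4C−4) + 0.615/C = 32.548/29.548 + 0.0733 = 1.1749

1.175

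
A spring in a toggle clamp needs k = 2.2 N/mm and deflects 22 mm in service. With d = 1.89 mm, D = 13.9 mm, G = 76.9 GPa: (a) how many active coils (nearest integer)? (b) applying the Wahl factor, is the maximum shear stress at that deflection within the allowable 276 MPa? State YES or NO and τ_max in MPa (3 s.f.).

N_a = Gd⁴/(8D³k) = (76.9×10³)(1.89⁴)/(8·13.9³·2.2) = 20.76 → N_a = 21
Actual rate k = Gd⁴/(8D³·21) = 2.1748 N/mm
Working load F = kδ = 2.1748·22 = 47.846 N
C = 13.9/1.89 = 7.3545; K_W = (4C−1)/(4C−4)+0.615/C = 1.2016
τ_max = K_W·8FD/(πd³) = 1.2016·250.85 = 301.43 MPa
τ_max > 276 MPa → exceeds allowable

(a) 21 coils; (b) NO, τ_max = 301 MPa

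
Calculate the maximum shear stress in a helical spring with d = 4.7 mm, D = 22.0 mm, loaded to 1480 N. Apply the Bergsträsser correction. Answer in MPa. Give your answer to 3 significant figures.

1050 MPa

Spring index C = D/d = 22.0/4.7 = 4.6809
K_B = (4C+2)/(4C−3) = 20.723/15.723 = 1.3180
τ₀ = 8FD/(πd³) = 8·1480·22.0/(π·4.7³) = 260480/326.17 = 798.6 MPa
τ_max = K·τ₀ = 1.3180 × 798.6 = 1052.6 MPa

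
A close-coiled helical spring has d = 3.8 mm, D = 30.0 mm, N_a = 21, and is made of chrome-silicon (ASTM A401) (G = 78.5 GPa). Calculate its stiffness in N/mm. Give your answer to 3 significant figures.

3.61 N/mm

k = Gd⁴/(8D³N_a) = (78.5×10³ × 3.8⁴) / (8 × 30.0³ × 21)
  = 1.63683e+07 / 4.536e+06 = 3.6085 N/mm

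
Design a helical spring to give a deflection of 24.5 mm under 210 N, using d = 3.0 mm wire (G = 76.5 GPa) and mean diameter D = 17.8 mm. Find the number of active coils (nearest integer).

16

Required rate k = F/δ = 210/24.5 = 8.5714 N/mm
N_a = Gd⁴/(8D³k) = (76.5×10³ × 3.0⁴)/(8 × 17.8³ × 8.5714)
    = 6.1965e+06 / 386726 = 16.02 → 16 coils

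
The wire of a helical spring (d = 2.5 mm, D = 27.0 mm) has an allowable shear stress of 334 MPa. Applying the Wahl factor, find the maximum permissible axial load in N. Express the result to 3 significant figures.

67.0 N

C = D/d = 27.0/2.5 = 10.8000
K_W = (4C−1)/(4C−4) + 0.615/C = 42.200/39.200 + 0.0569 = 1.1335
τ_max = K·8FD/(πd³) → F_max = τ_allow·πd³/(8DK)
F_max = 334·π·2.5³/(8·27.0·1.1335) = 16395/244.83 = 66.965 N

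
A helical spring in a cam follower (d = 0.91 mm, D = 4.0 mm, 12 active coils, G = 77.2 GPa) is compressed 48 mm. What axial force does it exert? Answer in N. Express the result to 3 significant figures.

414 N

k = Gd⁴/(8D³N_a) = (77.2×10³)(0.91⁴)/(8·4.0³·12) = 8.6165 N/mm
F = k·δ = 8.6165 × 48 = 413.59 N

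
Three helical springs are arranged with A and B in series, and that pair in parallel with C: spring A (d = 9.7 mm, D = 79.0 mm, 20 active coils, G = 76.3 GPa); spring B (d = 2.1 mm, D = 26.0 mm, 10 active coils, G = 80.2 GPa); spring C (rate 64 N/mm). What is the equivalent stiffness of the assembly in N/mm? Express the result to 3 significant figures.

65.0 N/mm

k_A = Gd⁴/(8D³N_a) = (76.3×10³)(9.7⁴)/(8·79.0³·20) = 8.5627 N/mm
k_B = Gd⁴/(8D³N_a) = (80.2×10³)(2.1⁴)/(8·26.0³·10) = 1.1093 N/mm
Springs A,B series: k_AB = 1/(1/8.5627+1/1.1093) = 0.98206 N/mm; parallel with C: k_eq = 0.98206+64 = 64.982 N/mm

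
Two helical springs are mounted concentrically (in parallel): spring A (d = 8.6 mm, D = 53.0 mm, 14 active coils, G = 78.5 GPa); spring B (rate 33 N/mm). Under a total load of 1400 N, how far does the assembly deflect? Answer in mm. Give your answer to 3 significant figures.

23.8 mm

k_A = Gd⁴/(8D³N_a) = (78.5×10³)(8.6⁴)/(8·53.0³·14) = 25.752 N/mm
Parallel: k_eq = 25.752 + 33 = 58.752 N/mm
δ = F/k_eq = 1400/58.752 = 23.829 mm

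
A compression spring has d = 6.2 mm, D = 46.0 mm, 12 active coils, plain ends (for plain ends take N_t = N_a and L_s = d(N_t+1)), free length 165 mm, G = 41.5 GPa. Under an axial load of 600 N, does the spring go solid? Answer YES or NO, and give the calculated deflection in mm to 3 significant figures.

YES, δ = 91.4 mm

k = Gd⁴/(8D³N_a) = (41.5×10³)(6.2⁴)/(8·46.0³·12) = 6.5625 N/mm
N_t = 12; L_s = 6.2·13 = 80.6 mm; δ_solid = L₀ − L_s = 165 − 80.6 = 84.4 mm
δ = F/k = 600/6.5625 = 91.428 mm
δ ≥ δ_solid → spring goes solid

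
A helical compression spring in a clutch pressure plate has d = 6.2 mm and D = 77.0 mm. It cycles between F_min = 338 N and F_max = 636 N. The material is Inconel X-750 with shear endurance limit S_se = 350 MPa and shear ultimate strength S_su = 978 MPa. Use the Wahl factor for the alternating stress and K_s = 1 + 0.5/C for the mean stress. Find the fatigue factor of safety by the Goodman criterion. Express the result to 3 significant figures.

C = D/d = 77.0/6.2 = 12.4194; K_W = (4C−1)/(4C−4)+0.615/C = 1.1152; K_s = 1+0.5/C = 1.0403
F_a = (F_max−F_min)/2 = 149 N; F_m = (F_max+F_min)/2 = 487 N
τ_a = K_W·8F_aD/(πd³) = 1.1152 × 122.59 = 136.71 MPa
τ_m = K_s·8F_mD/(πd³) = 1.0403 × 400.67 = 416.8 MPa
Goodman: 1/n_f = τ_a/S_se + τ_m/S_su = 136.71/350 + 416.8/978 = 0.39059 + 0.42617 = 0.81677
n_f = 1/0.81677 = 1.224

1.22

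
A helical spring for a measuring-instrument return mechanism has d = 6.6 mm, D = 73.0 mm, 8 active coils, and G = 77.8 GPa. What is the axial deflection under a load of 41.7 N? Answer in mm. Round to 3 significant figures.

7.03 mm

k = Gd⁴/(8D³N_a) = (77.8×10³)(6.6⁴)/(8·73.0³·8) = 5.9293 N/mm
δ = F/k = 41.7 / 5.9293 = 7.0328 mm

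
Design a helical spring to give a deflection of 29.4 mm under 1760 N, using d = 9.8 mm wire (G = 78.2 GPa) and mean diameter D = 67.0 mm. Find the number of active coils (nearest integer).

Required rate k = F/δ = 1760/29.4 = 59.864 N/mm
N_a = Gd⁴/(8D³k) = (78.2×10³ × 9.8⁴)/(8 × 67.0³ × 59.864)
    = 7.21292e+08 / 1.44039e+08 = 5.008 → 5 coils

5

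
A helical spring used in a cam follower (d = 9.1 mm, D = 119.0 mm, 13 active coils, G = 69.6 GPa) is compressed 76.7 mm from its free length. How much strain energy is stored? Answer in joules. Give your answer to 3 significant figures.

8.01 J

k = Gd⁴/(8D³N_a) = (69.6×10³)(9.1⁴)/(8·119.0³·13) = 2.7233 N/mm
U = ½kδ² = 0.5 × 2.7233 × 76.7² = 8010.5 N·mm = 8.0105 J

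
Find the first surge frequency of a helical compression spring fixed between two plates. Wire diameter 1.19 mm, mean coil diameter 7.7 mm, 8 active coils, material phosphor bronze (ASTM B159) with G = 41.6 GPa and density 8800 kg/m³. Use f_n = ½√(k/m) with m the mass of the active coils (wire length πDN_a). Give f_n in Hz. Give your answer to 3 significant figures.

k = Gd⁴/(8D³N_a) = (41.6×10³)(1.19⁴)/(8·7.7³·8) = 2.8552 N/mm = 2855.2 N/m
Wire length L = πDN_a = π·7.7·8 = 193.52 mm
m = ρ·(πd²/4)·L = 8800 × 1.1122×10⁻⁶ m² × 0.19352 m = 0.0018941 kg
f_n = ½√(k/m) = 0.5·√(2855.2/0.0018941) = 0.5·√(1.5074e+06) = 613.88 Hz

614 Hz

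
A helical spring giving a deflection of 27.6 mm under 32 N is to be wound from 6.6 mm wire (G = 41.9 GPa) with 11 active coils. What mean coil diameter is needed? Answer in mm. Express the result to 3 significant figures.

Required rate k = F/δ = 32/27.6 = 1.1594 N/mm
D = (Gd⁴/(8N_a·k))^(1/3) = (41.9×10³·6.6⁴/(8·11·1.1594))^(1/3)
  = (779231)^(1/3) = 92.0214 mm

92.0 mm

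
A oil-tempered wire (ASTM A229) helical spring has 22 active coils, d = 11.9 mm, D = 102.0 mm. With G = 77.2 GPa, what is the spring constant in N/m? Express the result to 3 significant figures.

k = Gd⁴/(8D³N_a) = (77.2×10³ × 11.9⁴) / (8 × 102.0³ × 22)
  = 1.54812e+09 / 1.86773e+08 = 8.2888 N/mm = 8288.8 N/m

8290 N/m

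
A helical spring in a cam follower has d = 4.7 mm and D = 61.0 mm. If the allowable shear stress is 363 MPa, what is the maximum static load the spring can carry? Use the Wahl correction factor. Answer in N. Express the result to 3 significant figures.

C = D/d = 61.0/4.7 = 12.9787
K_W = (4C−1)/(4C−4) + 0.615/C = 50.915/47.915 + 0.0474 = 1.1100
τ_max = K·8FD/(πd³) → F_max = τ_allow·πd³/(8DK)
F_max = 363·π·4.7³/(8·61.0·1.1100) = 1.184e+05/541.68 = 218.58 N

219 N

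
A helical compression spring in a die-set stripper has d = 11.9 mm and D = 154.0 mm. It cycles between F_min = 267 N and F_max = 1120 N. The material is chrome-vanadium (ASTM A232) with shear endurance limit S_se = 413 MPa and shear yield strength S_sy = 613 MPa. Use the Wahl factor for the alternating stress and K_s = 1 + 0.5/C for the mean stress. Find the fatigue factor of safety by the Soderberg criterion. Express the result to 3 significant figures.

C = D/d = 154.0/11.9 = 12.9412; K_W = (4C−1)/(4C−4)+0.615/C = 1.1103; K_s = 1+0.5/C = 1.0386
F_a = (F_max−F_min)/2 = 426.5 N; F_m = (F_max+F_min)/2 = 693.5 N
τ_a = K_W·8F_aD/(πd³) = 1.1103 × 99.252 = 110.2 MPa
τ_m = K_s·8F_mD/(πd³) = 1.0386 × 161.39 = 167.62 MPa
Soderberg: 1/n_f = τ_a/S_se + τ_m/S_sy = 110.2/413 + 167.62/613 = 0.26683 + 0.27344 = 0.54028
n_f = 1/0.54028 = 1.851

1.85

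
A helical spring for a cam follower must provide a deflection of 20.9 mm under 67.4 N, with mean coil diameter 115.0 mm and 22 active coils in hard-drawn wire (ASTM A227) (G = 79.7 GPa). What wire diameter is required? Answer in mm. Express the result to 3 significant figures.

10.2 mm

Required rate k = F/δ = 67.4/20.9 = 3.2249 N/mm
d = (8D³N_a·k / G)^(1/4) = (8·115.0³·22·3.2249 / (79.7×10³))^0.25
  = (10831)^0.25 = 10.2015 mm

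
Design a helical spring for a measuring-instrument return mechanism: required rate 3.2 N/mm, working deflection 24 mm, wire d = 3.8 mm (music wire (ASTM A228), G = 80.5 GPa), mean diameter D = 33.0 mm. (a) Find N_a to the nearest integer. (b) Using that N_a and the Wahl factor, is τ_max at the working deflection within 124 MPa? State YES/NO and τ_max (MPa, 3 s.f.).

(a) 18 coils; (b) NO, τ_max = 139 MPa

N_a = Gd⁴/(8D³k) = (80.5×10³)(3.8⁴)/(8·33.0³·3.2) = 18.25 → N_a = 18
Actual rate k = Gd⁴/(8D³·18) = 3.2436 N/mm
Working load F = kδ = 3.2436·24 = 77.846 N
C = 33.0/3.8 = 8.6842; K_W = (4C−1)/(4C−4)+0.615/C = 1.1684
τ_max = K_W·8FD/(πd³) = 1.1684·119.22 = 139.3 MPa
τ_max > 124 MPa → exceeds allowable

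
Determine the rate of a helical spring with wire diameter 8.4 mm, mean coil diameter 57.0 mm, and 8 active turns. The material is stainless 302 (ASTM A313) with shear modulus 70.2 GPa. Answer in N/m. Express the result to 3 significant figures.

29500 N/m

k = Gd⁴/(8D³N_a) = (70.2×10³ × 8.4⁴) / (8 × 57.0³ × 8)
  = 3.49506e+08 / 1.18524e+07 = 29.488 N/mm = 29488 N/m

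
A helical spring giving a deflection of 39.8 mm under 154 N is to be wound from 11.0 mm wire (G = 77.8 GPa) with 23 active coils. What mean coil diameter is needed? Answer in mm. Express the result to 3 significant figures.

117 mm

Required rate k = F/δ = 154/39.8 = 3.8693 N/mm
D = (Gd⁴/(8N_a·k))^(1/3) = (77.8×10³·11.0⁴/(8·23·3.8693))^(1/3)
  = (1.59991e+06)^(1/3) = 116.9585 mm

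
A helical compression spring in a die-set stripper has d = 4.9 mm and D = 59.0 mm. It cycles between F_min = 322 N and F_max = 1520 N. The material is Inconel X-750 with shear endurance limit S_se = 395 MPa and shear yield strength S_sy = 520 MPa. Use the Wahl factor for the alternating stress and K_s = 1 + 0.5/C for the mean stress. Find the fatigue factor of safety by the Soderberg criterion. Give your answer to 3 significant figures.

C = D/d = 59.0/4.9 = 12.0408; K_W = (4C−1)/(4C−4)+0.615/C = 1.1190; K_s = 1+0.5/C = 1.0415
F_a = (F_max−F_min)/2 = 599 N; F_m = (F_max+F_min)/2 = 921 N
τ_a = K_W·8F_aD/(πd³) = 1.1190 × 764.95 = 855.98 MPa
τ_m = K_s·8F_mD/(πd³) = 1.0415 × 1176.2 = 1225 MPa
Soderberg: 1/n_f = τ_a/S_se + τ_m/S_sy = 855.98/395 + 1225/520 = 2.16704 + 2.35575 = 4.5228
n_f = 1/4.5228 = 0.2211

0.221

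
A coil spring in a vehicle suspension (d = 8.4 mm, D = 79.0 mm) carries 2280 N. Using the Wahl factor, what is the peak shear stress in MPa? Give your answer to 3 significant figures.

Spring index C = D/d = 79.0/8.4 = 9.4048
K_W = (4C−1)/(4C−4) + 0.615/C = 36.619/33.619 + 0.0654 = 1.1546
τ₀ = 8FD/(πd³) = 8·2280·79.0/(π·8.4³) = 1.44096e+06/1862 = 773.86 MPa
τ_max = K·τ₀ = 1.1546 × 773.86 = 893.52 MPa

894 MPa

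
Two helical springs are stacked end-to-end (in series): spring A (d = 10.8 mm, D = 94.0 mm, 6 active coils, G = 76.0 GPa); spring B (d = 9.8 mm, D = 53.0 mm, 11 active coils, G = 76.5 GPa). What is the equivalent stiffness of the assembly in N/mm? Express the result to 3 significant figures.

17.5 N/mm

k_A = Gd⁴/(8D³N_a) = (76.0×10³)(10.8⁴)/(8·94.0³·6) = 25.935 N/mm
k_B = Gd⁴/(8D³N_a) = (76.5×10³)(9.8⁴)/(8·53.0³·11) = 53.859 N/mm
Series: 1/k_eq = 1/25.935 + 1/53.859 = 0.057125; k_eq = 17.505 N/mm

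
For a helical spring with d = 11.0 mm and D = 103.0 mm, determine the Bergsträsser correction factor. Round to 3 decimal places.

C = D/d = 103.0/11.0 = 9.3636
K_B = (4C+2)/(4C−3) = 39.455/34.455 = 1.1451

1.145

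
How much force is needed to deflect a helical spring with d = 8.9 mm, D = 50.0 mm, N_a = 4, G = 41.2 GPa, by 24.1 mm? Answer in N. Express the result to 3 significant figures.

k = Gd⁴/(8D³N_a) = (41.2×10³)(8.9⁴)/(8·50.0³·4) = 64.625 N/mm
F = k·δ = 64.625 × 24.1 = 1557.5 N

1560 N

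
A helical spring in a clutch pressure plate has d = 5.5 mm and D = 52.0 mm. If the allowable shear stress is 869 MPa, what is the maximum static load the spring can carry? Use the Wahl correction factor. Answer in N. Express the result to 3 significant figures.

C = D/d = 52.0/5.5 = 9.4545
K_W = (4C−1)/(4C−4) + 0.615/C = 36.818/33.818 + 0.0650 = 1.1538
τ_max = K·8FD/(πd³) → F_max = τ_allow·πd³/(8DK)
F_max = 869·π·5.5³/(8·52.0·1.1538) = 4.5421e+05/479.96 = 946.35 N

946 N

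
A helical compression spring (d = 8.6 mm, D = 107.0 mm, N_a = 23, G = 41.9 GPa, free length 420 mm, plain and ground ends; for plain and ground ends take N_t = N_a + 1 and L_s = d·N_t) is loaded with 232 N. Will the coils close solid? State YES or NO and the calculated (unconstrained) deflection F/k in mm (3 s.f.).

YES, δ = 228 mm

k = Gd⁴/(8D³N_a) = (41.9×10³)(8.6⁴)/(8·107.0³·23) = 1.0168 N/mm
N_t = 24; L_s = 8.6·24 = 206.4 mm; δ_solid = L₀ − L_s = 420 − 206.4 = 213.6 mm
δ = F/k = 232/1.0168 = 228.17 mm
δ ≥ δ_solid → spring goes solid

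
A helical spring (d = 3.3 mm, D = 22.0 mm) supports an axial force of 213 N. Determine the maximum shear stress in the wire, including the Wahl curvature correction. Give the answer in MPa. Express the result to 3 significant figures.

407 MPa

Spring index C = D/d = 22.0/3.3 = 6.6667
K_W = (4C−1)/(4C−4) + 0.615/C = 25.667/22.667 + 0.0922 = 1.2246
τ₀ = 8FD/(πd³) = 8·213·22.0/(π·3.3³) = 37488/112.9 = 332.05 MPa
τ_max = K·τ₀ = 1.2246 × 332.05 = 406.63 MPa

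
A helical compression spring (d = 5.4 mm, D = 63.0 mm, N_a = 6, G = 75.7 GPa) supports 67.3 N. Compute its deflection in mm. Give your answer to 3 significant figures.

k = Gd⁴/(8D³N_a) = (75.7×10³)(5.4⁴)/(8·63.0³·6) = 5.363 N/mm
δ = F/k = 67.3 / 5.363 = 12.549 mm

12.5 mm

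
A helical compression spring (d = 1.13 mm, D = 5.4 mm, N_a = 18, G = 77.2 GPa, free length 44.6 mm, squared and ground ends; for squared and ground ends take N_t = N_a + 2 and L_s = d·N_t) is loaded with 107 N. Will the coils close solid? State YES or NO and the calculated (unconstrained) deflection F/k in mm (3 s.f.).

NO, δ = 19.3 mm

k = Gd⁴/(8D³N_a) = (77.2×10³)(1.13⁴)/(8·5.4³·18) = 5.5512 N/mm
N_t = 20; L_s = 1.13·20 = 22.6 mm; δ_solid = L₀ − L_s = 44.6 − 22.6 = 22 mm
δ = F/k = 107/5.5512 = 19.275 mm
δ < δ_solid → spring does not go solid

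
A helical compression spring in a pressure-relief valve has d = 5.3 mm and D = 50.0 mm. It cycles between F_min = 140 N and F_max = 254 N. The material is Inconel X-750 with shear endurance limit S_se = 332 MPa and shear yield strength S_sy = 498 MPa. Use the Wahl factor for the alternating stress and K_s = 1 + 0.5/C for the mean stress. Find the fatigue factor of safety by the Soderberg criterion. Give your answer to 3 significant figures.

C = D/d = 50.0/5.3 = 9.4340; K_W = (4C−1)/(4C−4)+0.615/C = 1.1541; K_s = 1+0.5/C = 1.0530
F_a = (F_max−F_min)/2 = 57 N; F_m = (F_max+F_min)/2 = 197 N
τ_a = K_W·8F_aD/(πd³) = 1.1541 × 48.748 = 56.261 MPa
τ_m = K_s·8F_mD/(πd³) = 1.0530 × 168.48 = 177.41 MPa
Soderberg: 1/n_f = τ_a/S_se + τ_m/S_sy = 56.261/332 + 177.41/498 = 0.16946 + 0.35624 = 0.5257
n_f = 1/0.5257 = 1.902

1.90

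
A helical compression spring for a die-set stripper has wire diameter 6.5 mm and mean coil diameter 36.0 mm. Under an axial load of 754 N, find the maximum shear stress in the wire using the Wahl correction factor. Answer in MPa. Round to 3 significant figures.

321 MPa

Spring index C = D/d = 36.0/6.5 = 5.5385
K_W = (4C−1)/(4C−4) + 0.615/C = 21.154/18.154 + 0.1110 = 1.2763
τ₀ = 8FD/(πd³) = 8·754·36.0/(π·6.5³) = 217152/862.76 = 251.69 MPa
τ_max = K·τ₀ = 1.2763 × 251.69 = 321.24 MPa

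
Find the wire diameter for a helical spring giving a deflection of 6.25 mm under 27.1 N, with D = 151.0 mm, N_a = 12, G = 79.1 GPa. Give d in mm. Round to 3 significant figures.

Required rate k = F/δ = 27.1/6.25 = 4.336 N/mm
d = (8D³N_a·k / G)^(1/4) = (8·151.0³·12·4.336 / (79.1×10³))^0.25
  = (18118)^0.25 = 11.6019 mm

11.6 mm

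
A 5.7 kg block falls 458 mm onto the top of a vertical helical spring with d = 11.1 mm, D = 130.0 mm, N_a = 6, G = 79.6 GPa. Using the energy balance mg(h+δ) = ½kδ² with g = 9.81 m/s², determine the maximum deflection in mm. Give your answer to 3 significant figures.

71.9 mm

k = Gd⁴/(8D³N_a) = (79.6×10³)(11.1⁴)/(8·130.0³·6) = 11.459 N/mm
W = mg = 5.7 × 9.81 = 55.917 N
½kδ² − Wδ − Wh = 0 → δ = (W + √(W² + 2kWh))/k
δ = (55.917 + √(3126.7 + 586912))/11.459 = (55.917 + 768.14)/11.459 = 71.916 mm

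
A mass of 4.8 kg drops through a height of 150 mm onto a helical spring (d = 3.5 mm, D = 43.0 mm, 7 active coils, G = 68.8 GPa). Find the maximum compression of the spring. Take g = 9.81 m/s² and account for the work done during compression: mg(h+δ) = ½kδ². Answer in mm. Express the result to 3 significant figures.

k = Gd⁴/(8D³N_a) = (68.8×10³)(3.5⁴)/(8·43.0³·7) = 2.3188 N/mm
W = mg = 4.8 × 9.81 = 47.088 N
½kδ² − Wδ − Wh = 0 → δ = (W + √(W² + 2kWh))/k
δ = (47.088 + √(2217.3 + 32756.6))/2.3188 = (47.088 + 187.01)/2.3188 = 100.96 mm

101 mm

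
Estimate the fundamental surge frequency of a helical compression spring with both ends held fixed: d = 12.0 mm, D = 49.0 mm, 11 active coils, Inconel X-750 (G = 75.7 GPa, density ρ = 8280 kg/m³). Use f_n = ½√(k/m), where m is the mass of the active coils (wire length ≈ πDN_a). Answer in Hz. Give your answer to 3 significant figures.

k = Gd⁴/(8D³N_a) = (75.7×10³)(12.0⁴)/(8·49.0³·11) = 151.62 N/mm = 1.5162e+05 N/m
Wire length L = πDN_a = π·49.0·11 = 1693.3 mm
m = ρ·(πd²/4)·L = 8280 × 113.1×10⁻⁶ m² × 1.6933 m = 1.5857 kg
f_n = ½√(k/m) = 0.5·√(1.5162e+05/1.5857) = 0.5·√(95616) = 154.61 Hz

155 Hz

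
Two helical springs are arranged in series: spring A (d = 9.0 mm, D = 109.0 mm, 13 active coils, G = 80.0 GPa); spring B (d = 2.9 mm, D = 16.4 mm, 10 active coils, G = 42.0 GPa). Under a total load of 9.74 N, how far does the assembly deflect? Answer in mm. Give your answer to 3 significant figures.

k_A = Gd⁴/(8D³N_a) = (80.0×10³)(9.0⁴)/(8·109.0³·13) = 3.8972 N/mm
k_B = Gd⁴/(8D³N_a) = (42.0×10³)(2.9⁴)/(8·16.4³·10) = 8.4182 N/mm
Series: 1/k_eq = 1/3.8972 + 1/8.4182 = 0.37539; k_eq = 2.6639 N/mm
δ = F/k_eq = 9.74/2.6639 = 3.6563 mm

3.66 mm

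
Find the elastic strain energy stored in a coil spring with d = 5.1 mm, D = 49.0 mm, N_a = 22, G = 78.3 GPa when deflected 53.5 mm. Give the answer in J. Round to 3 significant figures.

3.66 J

k = Gd⁴/(8D³N_a) = (78.3×10³)(5.1⁴)/(8·49.0³·22) = 2.5582 N/mm
U = ½kδ² = 0.5 × 2.5582 × 53.5² = 3661.2 N·mm = 3.6612 J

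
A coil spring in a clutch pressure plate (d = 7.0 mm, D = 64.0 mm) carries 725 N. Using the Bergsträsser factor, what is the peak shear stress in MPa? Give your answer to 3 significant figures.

396 MPa

Spring index C = D/d = 64.0/7.0 = 9.1429
K_B = (4C+2)/(4C−3) = 38.571/33.571 = 1.1489
τ₀ = 8FD/(πd³) = 8·725·64.0/(π·7.0³) = 371200/1077.6 = 344.48 MPa
τ_max = K·τ₀ = 1.1489 × 344.48 = 395.79 MPa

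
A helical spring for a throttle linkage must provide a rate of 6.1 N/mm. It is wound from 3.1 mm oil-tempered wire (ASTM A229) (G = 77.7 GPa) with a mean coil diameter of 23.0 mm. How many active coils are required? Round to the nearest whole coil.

N_a = Gd⁴/(8D³k) = (77.7×10³ × 3.1⁴)/(8 × 23.0³ × 6.1)
    = 7.17576e+06 / 593750 = 12.09 → 12 coils

12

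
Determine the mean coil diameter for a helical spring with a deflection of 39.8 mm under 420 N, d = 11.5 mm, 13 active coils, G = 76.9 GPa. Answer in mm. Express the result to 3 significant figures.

Required rate k = F/δ = 420/39.8 = 10.553 N/mm
D = (Gd⁴/(8N_a·k))^(1/3) = (76.9×10³·11.5⁴/(8·13·10.553))^(1/3)
  = (1.22551e+06)^(1/3) = 107.0137 mm

107 mm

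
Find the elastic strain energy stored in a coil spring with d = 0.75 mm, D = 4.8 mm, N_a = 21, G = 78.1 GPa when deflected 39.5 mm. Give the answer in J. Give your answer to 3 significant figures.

1.04 J

k = Gd⁴/(8D³N_a) = (78.1×10³)(0.75⁴)/(8·4.8³·21) = 1.33 N/mm
U = ½kδ² = 0.5 × 1.33 × 39.5² = 1037.6 N·mm = 1.0376 J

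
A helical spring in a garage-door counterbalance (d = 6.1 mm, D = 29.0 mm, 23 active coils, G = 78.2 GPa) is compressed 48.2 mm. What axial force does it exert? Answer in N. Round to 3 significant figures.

k = Gd⁴/(8D³N_a) = (78.2×10³)(6.1⁴)/(8·29.0³·23) = 24.128 N/mm
F = k·δ = 24.128 × 48.2 = 1163 N

1160 N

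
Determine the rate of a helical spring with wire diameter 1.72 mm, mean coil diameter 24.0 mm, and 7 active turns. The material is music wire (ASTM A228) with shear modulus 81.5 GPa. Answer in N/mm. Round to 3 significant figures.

k = Gd⁴/(8D³N_a) = (81.5×10³ × 1.72⁴) / (8 × 24.0³ × 7)
  = 713299 / 774144 = 0.9214 N/mm

0.921 N/mm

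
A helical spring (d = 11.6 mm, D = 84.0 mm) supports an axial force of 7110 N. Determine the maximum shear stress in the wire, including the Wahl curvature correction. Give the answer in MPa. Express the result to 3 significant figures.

Spring index C = D/d = 84.0/11.6 = 7.2414
K_W = (4C−1)/(4C−4) + 0.615/C = 27.966/24.966 + 0.0849 = 1.2051
τ₀ = 8FD/(πd³) = 8·7110·84.0/(π·11.6³) = 4.77792e+06/4903.7 = 974.35 MPa
τ_max = K·τ₀ = 1.2051 × 974.35 = 1174.2 MPa

1170 MPa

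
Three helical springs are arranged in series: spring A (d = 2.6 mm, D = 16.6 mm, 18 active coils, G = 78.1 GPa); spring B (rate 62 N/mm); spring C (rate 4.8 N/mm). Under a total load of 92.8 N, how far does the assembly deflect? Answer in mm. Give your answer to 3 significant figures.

38.0 mm

k_A = Gd⁴/(8D³N_a) = (78.1×10³)(2.6⁴)/(8·16.6³·18) = 5.4182 N/mm
Series: 1/k_eq = 1/5.4182 + 1/62 + 1/4.8 = 0.40902; k_eq = 2.4448 N/mm
δ = F/k_eq = 92.8/2.4448 = 37.957 mm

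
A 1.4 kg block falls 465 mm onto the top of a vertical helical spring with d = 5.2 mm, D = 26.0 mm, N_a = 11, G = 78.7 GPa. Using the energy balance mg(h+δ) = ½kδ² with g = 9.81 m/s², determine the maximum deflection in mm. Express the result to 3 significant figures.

k = Gd⁴/(8D³N_a) = (78.7×10³)(5.2⁴)/(8·26.0³·11) = 37.204 N/mm
W = mg = 1.4 × 9.81 = 13.734 N
½kδ² − Wδ − Wh = 0 → δ = (W + √(W² + 2kWh))/k
δ = (13.734 + √(188.62 + 475188))/37.204 = (13.734 + 689.48)/37.204 = 18.902 mm

18.9 mm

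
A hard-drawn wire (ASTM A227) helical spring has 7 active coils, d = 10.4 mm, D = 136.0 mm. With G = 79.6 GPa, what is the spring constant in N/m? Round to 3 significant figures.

6610 N/m

k = Gd⁴/(8D³N_a) = (79.6×10³ × 10.4⁴) / (8 × 136.0³ × 7)
  = 9.31207e+08 / 1.40866e+08 = 6.6106 N/mm = 6610.6 N/m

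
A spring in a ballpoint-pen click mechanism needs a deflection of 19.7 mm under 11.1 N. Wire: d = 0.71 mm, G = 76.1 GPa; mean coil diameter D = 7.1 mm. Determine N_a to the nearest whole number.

Required rate k = F/δ = 11.1/19.7 = 0.56345 N/mm
N_a = Gd⁴/(8D³k) = (76.1×10³ × 0.71⁴)/(8 × 7.1³ × 0.56345)
    = 19338.3 / 1613.32 = 11.99 → 12 coils

12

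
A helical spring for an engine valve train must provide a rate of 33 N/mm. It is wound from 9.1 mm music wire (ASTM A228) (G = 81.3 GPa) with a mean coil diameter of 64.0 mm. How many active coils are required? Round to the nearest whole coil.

8

N_a = Gd⁴/(8D³k) = (81.3×10³ × 9.1⁴)/(8 × 64.0³ × 33)
    = 5.57514e+08 / 6.9206e+07 = 8.056 → 8 coils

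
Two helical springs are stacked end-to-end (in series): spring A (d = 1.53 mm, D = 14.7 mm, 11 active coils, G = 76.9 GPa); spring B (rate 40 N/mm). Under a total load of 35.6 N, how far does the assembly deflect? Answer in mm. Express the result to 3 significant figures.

24.5 mm

k_A = Gd⁴/(8D³N_a) = (76.9×10³)(1.53⁴)/(8·14.7³·11) = 1.5075 N/mm
Series: 1/k_eq = 1/1.5075 + 1/40 = 0.68835; k_eq = 1.4527 N/mm
δ = F/k_eq = 35.6/1.4527 = 24.505 mm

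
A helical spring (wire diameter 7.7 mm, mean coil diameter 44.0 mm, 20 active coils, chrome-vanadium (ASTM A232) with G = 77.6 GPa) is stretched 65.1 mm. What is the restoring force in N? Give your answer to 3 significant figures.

1300 N

k = Gd⁴/(8D³N_a) = (77.6×10³)(7.7⁴)/(8·44.0³·20) = 20.015 N/mm
F = k·δ = 20.015 × 65.1 = 1302.9 N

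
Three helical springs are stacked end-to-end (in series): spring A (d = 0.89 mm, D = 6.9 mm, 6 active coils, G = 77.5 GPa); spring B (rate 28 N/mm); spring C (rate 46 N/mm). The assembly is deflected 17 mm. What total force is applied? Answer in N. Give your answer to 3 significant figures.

44.5 N

k_A = Gd⁴/(8D³N_a) = (77.5×10³)(0.89⁴)/(8·6.9³·6) = 3.0837 N/mm
Series: 1/k_eq = 1/3.0837 + 1/28 + 1/46 = 0.38174; k_eq = 2.6196 N/mm
F = k_eq·δ = 2.6196·17 = 44.533 N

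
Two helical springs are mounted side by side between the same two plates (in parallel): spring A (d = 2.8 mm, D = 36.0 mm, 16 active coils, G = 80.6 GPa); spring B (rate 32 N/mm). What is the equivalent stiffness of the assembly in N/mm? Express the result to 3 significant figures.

32.8 N/mm

k_A = Gd⁴/(8D³N_a) = (80.6×10³)(2.8⁴)/(8·36.0³·16) = 0.82956 N/mm
Parallel: k_eq = 0.82956 + 32 = 32.83 N/mm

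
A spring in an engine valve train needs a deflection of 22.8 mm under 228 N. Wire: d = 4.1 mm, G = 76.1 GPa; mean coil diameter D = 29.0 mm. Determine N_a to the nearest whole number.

11

Required rate k = F/δ = 228/22.8 = 10 N/mm
N_a = Gd⁴/(8D³k) = (76.1×10³ × 4.1⁴)/(8 × 29.0³ × 10)
    = 2.1504e+07 / 1.95112e+06 = 11.02 → 11 coils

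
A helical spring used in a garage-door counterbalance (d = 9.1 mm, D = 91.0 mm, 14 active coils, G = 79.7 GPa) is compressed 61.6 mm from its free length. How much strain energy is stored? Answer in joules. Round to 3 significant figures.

12.3 J

k = Gd⁴/(8D³N_a) = (79.7×10³)(9.1⁴)/(8·91.0³·14) = 6.4756 N/mm
U = ½kδ² = 0.5 × 6.4756 × 61.6² = 12286 N·mm = 12.286 J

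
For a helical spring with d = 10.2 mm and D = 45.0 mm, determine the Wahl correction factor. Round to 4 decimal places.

1.3592

C = D/d = 45.0/10.2 = 4.4118
K_W = (4C−1)/(4C−4) + 0.615/C = 16.647/13.647 + 0.1394 = 1.3592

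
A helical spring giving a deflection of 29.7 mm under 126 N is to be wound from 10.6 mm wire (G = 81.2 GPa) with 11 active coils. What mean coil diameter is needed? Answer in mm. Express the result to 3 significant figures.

Required rate k = F/δ = 126/29.7 = 4.2424 N/mm
D = (Gd⁴/(8N_a·k))^(1/3) = (81.2×10³·10.6⁴/(8·11·4.2424))^(1/3)
  = (2.74589e+06)^(1/3) = 140.0321 mm

140 mm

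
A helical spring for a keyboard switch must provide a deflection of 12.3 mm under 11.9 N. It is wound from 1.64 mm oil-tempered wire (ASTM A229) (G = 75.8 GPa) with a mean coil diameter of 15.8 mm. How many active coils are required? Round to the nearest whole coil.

18

Required rate k = F/δ = 11.9/12.3 = 0.96748 N/mm
N_a = Gd⁴/(8D³k) = (75.8×10³ × 1.64⁴)/(8 × 15.8³ × 0.96748)
    = 548333 / 30528.3 = 17.96 → 18 coils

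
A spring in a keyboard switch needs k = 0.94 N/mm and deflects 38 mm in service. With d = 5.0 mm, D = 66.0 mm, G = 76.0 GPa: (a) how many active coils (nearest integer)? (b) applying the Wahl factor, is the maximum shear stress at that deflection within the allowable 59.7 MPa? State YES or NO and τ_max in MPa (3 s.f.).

N_a = Gd⁴/(8D³k) = (76.0×10³)(5.0⁴)/(8·66.0³·0.94) = 21.97 → N_a = 22
Actual rate k = Gd⁴/(8D³·22) = 0.93875 N/mm
Working load F = kδ = 0.93875·38 = 35.672 N
C = 66.0/5.0 = 13.2000; K_W = (4C−1)/(4C−4)+0.615/C = 1.1081
τ_max = K_W·8FD/(πd³) = 1.1081·47.963 = 53.146 MPa
τ_max ≤ 59.7 MPa → acceptable

(a) 22 coils; (b) YES, τ_max = 53.1 MPa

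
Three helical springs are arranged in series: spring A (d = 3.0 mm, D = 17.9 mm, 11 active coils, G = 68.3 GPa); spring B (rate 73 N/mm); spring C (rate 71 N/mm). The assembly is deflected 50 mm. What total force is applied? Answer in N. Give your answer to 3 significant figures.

420 N

k_A = Gd⁴/(8D³N_a) = (68.3×10³)(3.0⁴)/(8·17.9³·11) = 10.961 N/mm
Series: 1/k_eq = 1/10.961 + 1/73 + 1/71 = 0.11901; k_eq = 8.4025 N/mm
F = k_eq·δ = 8.4025·50 = 420.12 N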